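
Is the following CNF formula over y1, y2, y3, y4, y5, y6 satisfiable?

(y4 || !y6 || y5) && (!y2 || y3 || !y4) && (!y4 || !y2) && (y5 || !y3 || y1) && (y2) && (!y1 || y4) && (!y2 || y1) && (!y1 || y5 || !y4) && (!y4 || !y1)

Unit clause (y2) forces y2 = true.
Unit clause (!y4) forces y4 = false.
Unit clause (!y1) forces y1 = false.
But (y1) is also a unit clause — contradiction.
No assignment satisfies every clause.

Unsatisfiable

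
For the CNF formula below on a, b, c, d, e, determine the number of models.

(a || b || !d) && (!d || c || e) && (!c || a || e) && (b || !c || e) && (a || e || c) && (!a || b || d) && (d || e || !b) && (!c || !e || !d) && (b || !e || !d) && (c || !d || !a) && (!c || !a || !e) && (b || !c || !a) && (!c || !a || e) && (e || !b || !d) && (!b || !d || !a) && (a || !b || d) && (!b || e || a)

4

There are 2^5 = 32 truth assignments over (a, b, c, d, e).
Split on d. With d = true, the clauses containing d are satisfied and !d drops from the rest; 1 of the 2^4 = 16 assignments to the other variables satisfy what remains.
With d = false, by the same count on the reduced clause set, 3 assignments work.
(One model: a=F, b=F, c=F, d=F, e=T.)
Total: 1 + 3 = 4.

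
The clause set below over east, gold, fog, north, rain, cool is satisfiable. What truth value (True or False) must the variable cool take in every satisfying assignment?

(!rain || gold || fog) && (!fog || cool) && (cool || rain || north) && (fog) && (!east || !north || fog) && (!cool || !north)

Suppose cool = false.
From the singleton clause (!fog), fog = false.
That conflicts with the unit clause (fog).
So every satisfying assignment has cool = True.

True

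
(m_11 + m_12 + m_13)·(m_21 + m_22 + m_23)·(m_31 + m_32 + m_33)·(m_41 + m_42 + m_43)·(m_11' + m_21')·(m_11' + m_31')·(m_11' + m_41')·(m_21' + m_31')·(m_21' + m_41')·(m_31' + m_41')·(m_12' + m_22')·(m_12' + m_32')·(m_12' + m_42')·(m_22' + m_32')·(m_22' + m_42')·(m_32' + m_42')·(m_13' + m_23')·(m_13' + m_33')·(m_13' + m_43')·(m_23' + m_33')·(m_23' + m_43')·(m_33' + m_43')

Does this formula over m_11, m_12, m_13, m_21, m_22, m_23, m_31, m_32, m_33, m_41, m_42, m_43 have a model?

No

Try m_11 = 0.
Try m_12 = 1.
Unit clause (m_22') forces m_22 = 0.
Unit clause (m_32') forces m_32 = 0.
Unit clause (m_42') forces m_42 = 0.
Try m_21 = 1.
Unit clause (m_31') forces m_31 = 0.
Unit clause (m_33) forces m_33 = 1.
Unit clause (m_41') forces m_41 = 0.
Unit clause (m_43) forces m_43 = 1.
That conflicts with the unit clause (m_43').
So m_21 must be the other value — set m_21 = 0.
Unit clause (m_23) forces m_23 = 1.
Unit clause (m_13') forces m_13 = 0.
Unit clause (m_33') forces m_33 = 0.
Unit clause (m_31) forces m_31 = 1.
Unit clause (m_41') forces m_41 = 0.
Unit clause (m_43) forces m_43 = 1.
That conflicts with the unit clause (m_43').
Both values of m_21 lead to a conflict.
So m_12 must be the other value — set m_12 = 0.
Unit clause (m_13) forces m_13 = 1.
Unit clause (m_23') forces m_23 = 0.
Unit clause (m_33') forces m_33 = 0.
Unit clause (m_43') forces m_43 = 0.
Try m_21 = 1.
Unit clause (m_31') forces m_31 = 0.
Unit clause (m_32) forces m_32 = 1.
Unit clause (m_41') forces m_41 = 0.
Unit clause (m_42) forces m_42 = 1.
That conflicts with the unit clause (m_42').
So m_21 must be the other value — set m_21 = 0.
Unit clause (m_22) forces m_22 = 1.
Unit clause (m_32') forces m_32 = 0.
Unit clause (m_31) forces m_31 = 1.
Unit clause (m_41') forces m_41 = 0.
Unit clause (m_42) forces m_42 = 1.
That conflicts with the unit clause (m_42').
Both values of m_21 lead to a conflict.
Both values of m_12 lead to a conflict.
So m_11 must be the other value — set m_11 = 1.
Unit clause (m_21') forces m_21 = 0.
Unit clause (m_31') forces m_31 = 0.
Unit clause (m_41') forces m_41 = 0.
Try m_22 = 1.
Unit clause (m_12') forces m_12 = 0.
Unit clause (m_32') forces m_32 = 0.
Unit clause (m_33) forces m_33 = 1.
Unit clause (m_42') forces m_42 = 0.
Unit clause (m_43) forces m_43 = 1.
That conflicts with the unit clause (m_43').
So m_22 must be the other value — set m_22 = 0.
Unit clause (m_23) forces m_23 = 1.
Unit clause (m_13') forces m_13 = 0.
Unit clause (m_33') forces m_33 = 0.
Unit clause (m_32) forces m_32 = 1.
Unit clause (m_12') forces m_12 = 0.
Unit clause (m_42') forces m_42 = 0.
Unit clause (m_43) forces m_43 = 1.
That conflicts with the unit clause (m_43').
Both values of m_22 lead to a conflict.
Both values of m_11 lead to a conflict.
No assignment satisfies every clause.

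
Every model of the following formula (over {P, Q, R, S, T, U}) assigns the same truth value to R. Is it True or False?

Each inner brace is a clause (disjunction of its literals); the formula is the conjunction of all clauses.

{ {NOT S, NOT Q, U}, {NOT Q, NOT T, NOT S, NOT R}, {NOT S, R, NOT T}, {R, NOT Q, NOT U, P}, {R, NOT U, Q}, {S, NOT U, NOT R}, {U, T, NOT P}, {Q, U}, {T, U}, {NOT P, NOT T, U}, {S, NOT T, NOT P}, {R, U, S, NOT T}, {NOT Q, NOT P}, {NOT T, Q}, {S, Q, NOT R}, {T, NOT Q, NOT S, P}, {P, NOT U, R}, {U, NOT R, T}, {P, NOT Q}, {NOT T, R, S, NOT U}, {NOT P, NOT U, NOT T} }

Suppose R = false.
Suppose S = false.
Suppose U = false.
(Q) alone gives Q = true.
(T) alone gives T = true.
That conflicts with the unit clause (NOT T).
Backtrack on U: now try U = true.
(Q) alone gives Q = true.
(P) alone gives P = true.
That conflicts with the unit clause (NOT P).
Either choice for U ends in contradiction.
Backtrack on S: now try S = true.
(NOT T) alone gives T = false.
(U) alone gives U = true.
(Q) alone gives Q = true.
(P) alone gives P = true.
That conflicts with the unit clause (NOT P).
Either choice for S ends in contradiction.
So every satisfying assignment has R = True.

True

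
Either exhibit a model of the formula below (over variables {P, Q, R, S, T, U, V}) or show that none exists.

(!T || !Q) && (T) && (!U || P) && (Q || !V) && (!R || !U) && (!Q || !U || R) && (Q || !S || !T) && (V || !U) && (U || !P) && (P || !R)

Unit clause (T) forces T = true.
Unit clause (!Q) forces Q = false.
Unit clause (!V) forces V = false.
Unit clause (!S) forces S = false.
Unit clause (!U) forces U = false.
Unit clause (!P) forces P = false.
Unit clause (!R) forces R = false.
All clauses are satisfied.

P ↦ false, Q ↦ false, R ↦ false, S ↦ false, T ↦ true, U ↦ false, V ↦ false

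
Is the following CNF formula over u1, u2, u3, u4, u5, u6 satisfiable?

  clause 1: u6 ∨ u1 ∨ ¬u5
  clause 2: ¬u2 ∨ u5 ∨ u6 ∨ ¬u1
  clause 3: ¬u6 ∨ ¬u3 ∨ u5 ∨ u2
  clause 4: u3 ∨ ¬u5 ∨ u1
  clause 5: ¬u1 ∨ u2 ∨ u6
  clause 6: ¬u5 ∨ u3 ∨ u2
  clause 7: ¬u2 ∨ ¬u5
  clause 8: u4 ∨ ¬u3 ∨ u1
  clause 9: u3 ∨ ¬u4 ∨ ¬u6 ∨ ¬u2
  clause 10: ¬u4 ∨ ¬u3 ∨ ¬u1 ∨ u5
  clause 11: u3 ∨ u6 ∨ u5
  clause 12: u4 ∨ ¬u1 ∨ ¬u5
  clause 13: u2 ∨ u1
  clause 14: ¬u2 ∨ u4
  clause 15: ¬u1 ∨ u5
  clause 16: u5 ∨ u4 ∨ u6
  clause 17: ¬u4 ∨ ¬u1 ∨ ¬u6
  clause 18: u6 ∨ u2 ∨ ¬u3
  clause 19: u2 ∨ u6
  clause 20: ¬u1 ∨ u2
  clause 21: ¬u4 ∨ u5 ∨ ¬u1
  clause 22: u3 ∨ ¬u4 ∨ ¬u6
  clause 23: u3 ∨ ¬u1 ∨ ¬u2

Suppose u2 = True.
Unit clause (¬u5) forces u5 = False.
Unit clause (u4) forces u4 = True.
Unit clause (¬u1) forces u1 = False.
Suppose u3 = True.
All clauses hold; u6 can take either value.
A satisfying assignment: u1 ↦ False,  u2 ↦ True,  u3 ↦ True,  u4 ↦ True,  u5 ↦ False,  u6 ↦ False.

Yes, satisfiable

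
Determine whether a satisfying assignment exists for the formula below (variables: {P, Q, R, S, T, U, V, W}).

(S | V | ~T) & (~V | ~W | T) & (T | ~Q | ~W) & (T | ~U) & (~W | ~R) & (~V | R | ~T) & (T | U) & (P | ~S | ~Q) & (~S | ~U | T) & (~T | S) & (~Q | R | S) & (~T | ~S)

Try T = 1.
(S) alone gives S = 1.
But (~S) is also a unit clause — contradiction.
So T must be the other value — set T = 0.
(~U) alone gives U = 0.
But (U) is also a unit clause — contradiction.
Neither T = 1 nor T = 0 works.
No assignment satisfies every clause.

No, unsatisfiable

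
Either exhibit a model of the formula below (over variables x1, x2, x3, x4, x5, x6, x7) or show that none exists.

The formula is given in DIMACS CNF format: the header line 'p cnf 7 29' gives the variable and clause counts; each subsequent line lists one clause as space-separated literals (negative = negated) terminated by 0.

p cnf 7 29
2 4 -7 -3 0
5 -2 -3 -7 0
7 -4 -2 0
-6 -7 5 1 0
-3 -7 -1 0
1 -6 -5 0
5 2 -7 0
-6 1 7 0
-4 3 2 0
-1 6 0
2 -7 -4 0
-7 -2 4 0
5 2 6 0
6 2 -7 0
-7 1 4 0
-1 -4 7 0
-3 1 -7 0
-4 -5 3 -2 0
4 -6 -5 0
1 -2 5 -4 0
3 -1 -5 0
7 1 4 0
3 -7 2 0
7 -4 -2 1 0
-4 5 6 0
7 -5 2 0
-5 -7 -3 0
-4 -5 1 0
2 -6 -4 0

Suppose x1 = True.
The clause (x6) is unit, so x6 = True.
Suppose x3 = False.
The clause (¬x5) is unit, so x5 = False.
Suppose x2 = False.
The clause (¬x7) is unit, so x7 = False.
The clause (¬x4) is unit, so x4 = False.
This assignment satisfies each clause.

x1=True,  x2=False,  x3=False,  x4=False,  x5=False,  x6=True,  x7=False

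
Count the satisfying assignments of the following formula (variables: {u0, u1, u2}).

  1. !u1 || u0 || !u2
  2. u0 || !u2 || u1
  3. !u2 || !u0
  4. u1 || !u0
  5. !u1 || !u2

There are 2^3 = 8 truth assignments over (u0, u1, u2).
Check each against the 5 clauses (columns in the order u0, u1, u2):
  F F F  ✓ satisfies all
  F F T  ✗ fails (u0 || !u2 || u1)
  F T F  ✓ satisfies all
  F T T  ✗ fails (!u1 || u0 || !u2)
  T F F  ✗ fails (u1 || !u0)
  T F T  ✗ fails (!u2 || !u0)
  T T F  ✓ satisfies all
  T T T  ✗ fails (!u2 || !u0)
3 of the 8 rows are models.

3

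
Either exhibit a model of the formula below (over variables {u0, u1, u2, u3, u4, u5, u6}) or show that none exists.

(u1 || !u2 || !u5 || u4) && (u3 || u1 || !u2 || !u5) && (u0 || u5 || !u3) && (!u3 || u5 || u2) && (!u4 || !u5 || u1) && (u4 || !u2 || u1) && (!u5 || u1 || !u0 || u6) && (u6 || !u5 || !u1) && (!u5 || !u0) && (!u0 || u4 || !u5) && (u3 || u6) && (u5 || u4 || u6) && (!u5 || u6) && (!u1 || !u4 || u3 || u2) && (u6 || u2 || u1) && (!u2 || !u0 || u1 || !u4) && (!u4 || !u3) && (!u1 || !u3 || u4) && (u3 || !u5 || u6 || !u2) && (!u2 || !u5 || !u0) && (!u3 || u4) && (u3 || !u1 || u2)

Suppose u5 = false.
Suppose u0 = false.
Unit clause (!u3) forces u3 = false.
Unit clause (u6) forces u6 = true.
Suppose u1 = true.
Unit clause (u2) forces u2 = true.
No clause remains; u4 is free.

u0 ↦ false, u1 ↦ true, u2 ↦ true, u3 ↦ false, u4 ↦ false, u5 ↦ false, u6 ↦ true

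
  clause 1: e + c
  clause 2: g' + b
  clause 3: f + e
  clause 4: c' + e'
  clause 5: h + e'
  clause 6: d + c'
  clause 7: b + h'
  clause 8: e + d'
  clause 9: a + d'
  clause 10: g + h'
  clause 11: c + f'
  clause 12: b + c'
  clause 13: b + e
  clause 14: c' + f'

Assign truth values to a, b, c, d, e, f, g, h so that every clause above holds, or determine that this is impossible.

a=1; b=1; c=0; d=1; e=1; f=0; g=1; h=1

Try e = 1.
From the singleton clause (c'), c = 0.
From the singleton clause (h), h = 1.
From the singleton clause (b), b = 1.
From the singleton clause (g), g = 1.
From the singleton clause (f'), f = 0.
Try a = 1.
No clause remains; d is free.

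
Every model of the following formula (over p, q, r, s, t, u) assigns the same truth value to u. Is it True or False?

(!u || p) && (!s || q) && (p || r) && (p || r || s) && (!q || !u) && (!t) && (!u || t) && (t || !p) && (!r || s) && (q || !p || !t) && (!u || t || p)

Suppose u = true.
The clause (p) is unit, so p = true.
The clause (!q) is unit, so q = false.
The clause (!s) is unit, so s = false.
The clause (!t) is unit, so t = false.
But (t) is also a unit clause — contradiction.
So every satisfying assignment has u = False.

False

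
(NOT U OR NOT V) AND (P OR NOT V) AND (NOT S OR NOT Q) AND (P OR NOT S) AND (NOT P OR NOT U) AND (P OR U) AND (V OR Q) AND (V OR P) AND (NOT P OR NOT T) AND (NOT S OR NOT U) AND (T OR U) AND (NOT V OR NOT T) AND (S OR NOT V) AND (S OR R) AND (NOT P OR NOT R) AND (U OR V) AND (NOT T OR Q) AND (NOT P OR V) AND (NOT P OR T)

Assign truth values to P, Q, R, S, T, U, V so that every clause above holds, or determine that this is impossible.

UNSATISFIABLE

Try U = false.
From the singleton clause (P), P = true.
From the singleton clause (NOT T), T = false.
But (T) is also a unit clause — contradiction.
Undo U and try U = true.
From the singleton clause (NOT V), V = false.
From the singleton clause (NOT P), P = false.
But (P) is also a unit clause — contradiction.
Either choice for U ends in contradiction.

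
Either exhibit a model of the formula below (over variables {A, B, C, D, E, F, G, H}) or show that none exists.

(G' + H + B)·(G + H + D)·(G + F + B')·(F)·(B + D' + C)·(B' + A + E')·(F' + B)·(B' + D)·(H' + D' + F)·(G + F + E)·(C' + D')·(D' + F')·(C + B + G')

Unit clause (F) forces F = 1.
Unit clause (B) forces B = 1.
Unit clause (D) forces D = 1.
But (D') is also a unit clause — contradiction.

UNSATISFIABLE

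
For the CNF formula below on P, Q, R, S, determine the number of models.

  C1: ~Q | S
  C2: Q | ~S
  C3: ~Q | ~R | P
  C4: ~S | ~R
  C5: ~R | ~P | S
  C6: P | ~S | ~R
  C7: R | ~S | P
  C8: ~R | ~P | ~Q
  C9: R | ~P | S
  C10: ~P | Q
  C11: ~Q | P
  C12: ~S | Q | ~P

There are 2^4 = 16 truth assignments over (P, Q, R, S).
Split on S. With S = 1, the clauses containing S are satisfied and ~S drops from the rest; 1 of the 2^3 = 8 assignments to the other variables satisfy what remains.
With S = 0, by the same count on the reduced clause set, 2 assignments work.
(One model: P=F, Q=F, R=F, S=F.)
Total: 1 + 2 = 3.

3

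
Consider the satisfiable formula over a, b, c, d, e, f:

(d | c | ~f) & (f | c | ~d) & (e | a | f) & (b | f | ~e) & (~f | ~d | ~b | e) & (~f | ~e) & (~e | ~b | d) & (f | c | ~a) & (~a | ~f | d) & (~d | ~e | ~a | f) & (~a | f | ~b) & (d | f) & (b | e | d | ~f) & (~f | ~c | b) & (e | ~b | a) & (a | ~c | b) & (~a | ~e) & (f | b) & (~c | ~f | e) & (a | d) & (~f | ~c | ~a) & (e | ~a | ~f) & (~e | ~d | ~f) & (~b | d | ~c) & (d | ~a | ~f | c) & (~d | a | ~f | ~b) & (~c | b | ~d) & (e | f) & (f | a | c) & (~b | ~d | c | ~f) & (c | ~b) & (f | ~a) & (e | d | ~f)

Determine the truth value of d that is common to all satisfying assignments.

Suppose d = 0.
The clause (f) is unit, so f = 1.
The clause (c) is unit, so c = 1.
The clause (~e) is unit, so e = 0.
That conflicts with the unit clause (e).
So every satisfying assignment has d = True.

True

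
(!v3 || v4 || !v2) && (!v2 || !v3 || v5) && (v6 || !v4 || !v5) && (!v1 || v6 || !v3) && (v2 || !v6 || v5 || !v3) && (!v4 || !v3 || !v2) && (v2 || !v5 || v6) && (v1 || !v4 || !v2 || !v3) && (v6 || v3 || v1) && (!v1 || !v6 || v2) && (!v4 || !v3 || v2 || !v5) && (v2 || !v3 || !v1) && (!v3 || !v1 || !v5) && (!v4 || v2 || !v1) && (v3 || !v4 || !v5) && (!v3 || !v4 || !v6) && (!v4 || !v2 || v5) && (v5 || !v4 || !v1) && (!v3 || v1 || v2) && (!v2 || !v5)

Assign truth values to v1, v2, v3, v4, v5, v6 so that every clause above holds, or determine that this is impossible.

v1: false, v2: false, v3: false, v4: false, v5: false, v6: true

Suppose v2 = false.
Suppose v5 = false.
Suppose v6 = true.
From the singleton clause (!v3), v3 = false.
From the singleton clause (!v1), v1 = false.
All clauses hold; v4 can take either value.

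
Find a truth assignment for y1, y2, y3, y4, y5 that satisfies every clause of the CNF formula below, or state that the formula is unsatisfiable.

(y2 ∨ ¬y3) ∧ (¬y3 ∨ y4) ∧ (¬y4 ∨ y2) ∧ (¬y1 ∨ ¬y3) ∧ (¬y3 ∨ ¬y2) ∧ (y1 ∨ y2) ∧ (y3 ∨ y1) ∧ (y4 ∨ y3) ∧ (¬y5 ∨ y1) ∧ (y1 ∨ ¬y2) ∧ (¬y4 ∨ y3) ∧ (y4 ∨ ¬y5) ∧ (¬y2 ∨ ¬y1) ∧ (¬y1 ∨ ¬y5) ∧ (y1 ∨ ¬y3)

UNSATISFIABLE

Case y2 = True:
From the singleton clause (¬y3), y3 = False.
From the singleton clause (y1), y1 = True.
Now (¬y1) is unsatisfied and unit — conflict.
Backtrack on y2: now try y2 = False.
From the singleton clause (¬y3), y3 = False.
From the singleton clause (¬y4), y4 = False.
Now (y4) is unsatisfied and unit — conflict.
Neither y2 = True nor y2 = False works.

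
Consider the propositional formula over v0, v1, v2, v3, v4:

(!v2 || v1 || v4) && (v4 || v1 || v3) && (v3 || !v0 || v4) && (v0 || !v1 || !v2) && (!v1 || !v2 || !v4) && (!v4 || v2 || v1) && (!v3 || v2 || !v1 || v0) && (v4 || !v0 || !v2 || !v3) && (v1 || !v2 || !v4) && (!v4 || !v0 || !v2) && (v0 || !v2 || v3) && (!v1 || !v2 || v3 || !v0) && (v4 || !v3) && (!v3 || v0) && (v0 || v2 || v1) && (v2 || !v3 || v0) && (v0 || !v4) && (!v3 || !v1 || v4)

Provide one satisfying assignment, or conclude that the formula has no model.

v0=true,  v1=true,  v2=false,  v3=false,  v4=true

Suppose v4 = true.
Unit clause (v0) forces v0 = true.
Unit clause (!v2) forces v2 = false.
Unit clause (v1) forces v1 = true.
No clause remains; v3 is free.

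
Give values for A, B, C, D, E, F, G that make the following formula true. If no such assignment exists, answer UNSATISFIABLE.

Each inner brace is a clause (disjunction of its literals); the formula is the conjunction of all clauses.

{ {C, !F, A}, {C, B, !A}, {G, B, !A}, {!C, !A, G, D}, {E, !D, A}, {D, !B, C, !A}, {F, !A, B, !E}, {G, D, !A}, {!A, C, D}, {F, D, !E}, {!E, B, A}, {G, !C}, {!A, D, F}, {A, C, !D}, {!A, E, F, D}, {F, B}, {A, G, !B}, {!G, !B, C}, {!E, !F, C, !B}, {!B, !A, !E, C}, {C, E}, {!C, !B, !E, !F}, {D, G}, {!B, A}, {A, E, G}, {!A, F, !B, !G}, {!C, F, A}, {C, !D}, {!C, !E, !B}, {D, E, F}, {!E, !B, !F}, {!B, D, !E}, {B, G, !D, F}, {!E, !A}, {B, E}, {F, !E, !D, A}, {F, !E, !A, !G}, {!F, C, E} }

A ↦ true,  B ↦ true,  C ↦ true,  D ↦ false,  E ↦ false,  F ↦ true,  G ↦ true

Suppose G = true.
Suppose F = true.
Suppose C = true.
Suppose B = true.
From the singleton clause (!E), E = false.
From the singleton clause (A), A = true.
No clause remains; D is free.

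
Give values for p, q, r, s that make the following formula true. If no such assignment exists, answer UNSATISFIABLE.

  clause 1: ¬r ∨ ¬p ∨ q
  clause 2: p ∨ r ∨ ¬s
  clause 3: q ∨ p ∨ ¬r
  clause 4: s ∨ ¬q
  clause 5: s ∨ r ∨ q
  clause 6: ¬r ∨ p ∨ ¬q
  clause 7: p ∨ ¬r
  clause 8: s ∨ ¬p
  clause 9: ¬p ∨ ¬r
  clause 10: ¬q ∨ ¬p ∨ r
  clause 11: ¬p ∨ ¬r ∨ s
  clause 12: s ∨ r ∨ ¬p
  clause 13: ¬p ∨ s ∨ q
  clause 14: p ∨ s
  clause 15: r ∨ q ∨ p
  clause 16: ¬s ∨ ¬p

UNSATISFIABLE

Branch on s: set s = True.
From the singleton clause (¬p), p = False.
From the singleton clause (r), r = True.
Now (¬r) is unsatisfied and unit — conflict.
Backtrack on s: now try s = False.
From the singleton clause (¬q), q = False.
From the singleton clause (r), r = True.
From the singleton clause (¬p), p = False.
Now (p) is unsatisfied and unit — conflict.
Neither s = True nor s = False works.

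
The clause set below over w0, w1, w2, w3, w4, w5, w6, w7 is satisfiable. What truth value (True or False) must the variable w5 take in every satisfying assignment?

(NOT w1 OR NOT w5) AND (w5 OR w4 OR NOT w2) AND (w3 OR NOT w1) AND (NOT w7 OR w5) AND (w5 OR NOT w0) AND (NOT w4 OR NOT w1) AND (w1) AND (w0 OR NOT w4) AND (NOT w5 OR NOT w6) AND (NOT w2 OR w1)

Suppose w5 = true.
Unit clause (NOT w1) forces w1 = false.
That conflicts with the unit clause (w1).
So every satisfying assignment has w5 = False.

False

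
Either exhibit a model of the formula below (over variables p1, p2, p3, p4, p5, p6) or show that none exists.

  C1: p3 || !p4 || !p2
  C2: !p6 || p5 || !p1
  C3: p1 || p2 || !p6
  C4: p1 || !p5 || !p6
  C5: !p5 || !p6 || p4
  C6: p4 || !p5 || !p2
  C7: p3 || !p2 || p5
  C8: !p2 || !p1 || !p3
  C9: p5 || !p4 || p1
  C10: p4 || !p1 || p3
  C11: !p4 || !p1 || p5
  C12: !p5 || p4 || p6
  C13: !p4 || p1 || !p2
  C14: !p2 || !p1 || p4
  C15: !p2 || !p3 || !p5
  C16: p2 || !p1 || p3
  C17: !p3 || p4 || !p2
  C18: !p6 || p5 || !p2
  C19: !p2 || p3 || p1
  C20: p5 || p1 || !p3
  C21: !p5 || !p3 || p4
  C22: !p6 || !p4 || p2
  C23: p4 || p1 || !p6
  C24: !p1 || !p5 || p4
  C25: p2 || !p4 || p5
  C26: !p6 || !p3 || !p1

Suppose p3 = false.
Suppose p4 = false.
From the singleton clause (!p1), p1 = false.
From the singleton clause (!p2), p2 = false.
From the singleton clause (!p6), p6 = false.
From the singleton clause (!p5), p5 = false.
All clauses are satisfied.

p1=false,  p2=false,  p3=false,  p4=false,  p5=false,  p6=false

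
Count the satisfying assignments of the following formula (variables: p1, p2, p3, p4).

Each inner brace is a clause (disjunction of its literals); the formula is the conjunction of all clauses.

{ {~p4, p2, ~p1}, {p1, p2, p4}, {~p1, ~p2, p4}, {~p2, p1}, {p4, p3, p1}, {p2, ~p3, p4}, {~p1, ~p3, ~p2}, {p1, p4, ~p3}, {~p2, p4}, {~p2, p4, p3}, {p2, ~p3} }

There are 2^4 = 16 truth assignments over (p1, p2, p3, p4).
Check each against the 11 clauses (columns in the order p1, p2, p3, p4):
  F F F F  ✗ fails (p1 | p2 | p4)
  F F F T  ✓ satisfies all
  F F T F  ✗ fails (p1 | p2 | p4)
  F F T T  ✗ fails (p2 | ~p3)
  F T F F  ✗ fails (~p2 | p1)
  F T F T  ✗ fails (~p2 | p1)
  F T T F  ✗ fails (~p2 | p1)
  F T T T  ✗ fails (~p2 | p1)
  T F F F  ✓ satisfies all
  T F F T  ✗ fails (~p4 | p2 | ~p1)
  T F T F  ✗ fails (p2 | ~p3 | p4)
  T F T T  ✗ fails (~p4 | p2 | ~p1)
  T T F F  ✗ fails (~p1 | ~p2 | p4)
  T T F T  ✓ satisfies all
  T T T F  ✗ fails (~p1 | ~p2 | p4)
  T T T T  ✗ fails (~p1 | ~p3 | ~p2)
3 of the 16 rows are models.

3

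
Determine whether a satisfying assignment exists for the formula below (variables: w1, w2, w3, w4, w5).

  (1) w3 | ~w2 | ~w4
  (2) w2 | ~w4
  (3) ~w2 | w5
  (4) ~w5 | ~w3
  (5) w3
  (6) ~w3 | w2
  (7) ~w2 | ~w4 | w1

From the singleton clause (w3), w3 = 1.
From the singleton clause (~w5), w5 = 0.
From the singleton clause (~w2), w2 = 0.
But (w2) is also a unit clause — contradiction.
No assignment satisfies every clause.

Unsatisfiable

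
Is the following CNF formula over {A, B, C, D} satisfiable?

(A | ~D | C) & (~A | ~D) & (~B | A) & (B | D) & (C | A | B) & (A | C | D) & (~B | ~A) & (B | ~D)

No, unsatisfiable

Suppose A = 0.
From the singleton clause (~B), B = 0.
From the singleton clause (D), D = 1.
Now (~D) is unsatisfied and unit — conflict.
So A must be the other value — set A = 1.
From the singleton clause (~D), D = 0.
From the singleton clause (B), B = 1.
Now (~B) is unsatisfied and unit — conflict.
Either choice for A ends in contradiction.
No assignment satisfies every clause.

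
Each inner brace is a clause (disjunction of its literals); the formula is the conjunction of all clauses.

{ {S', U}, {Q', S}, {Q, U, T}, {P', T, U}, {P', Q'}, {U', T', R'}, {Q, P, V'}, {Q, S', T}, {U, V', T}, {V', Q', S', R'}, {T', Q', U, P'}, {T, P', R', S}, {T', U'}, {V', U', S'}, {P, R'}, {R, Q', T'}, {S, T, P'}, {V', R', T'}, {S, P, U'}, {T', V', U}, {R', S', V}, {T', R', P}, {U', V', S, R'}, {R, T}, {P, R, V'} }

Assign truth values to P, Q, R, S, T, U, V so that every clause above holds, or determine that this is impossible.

P=0; Q=0; R=0; S=0; T=1; U=0; V=0

Suppose S = 0.
(Q') alone gives Q = 0.
Suppose U = 0.
(T) alone gives T = 1.
(V') alone gives V = 0.
Suppose P = 0.
(R') alone gives R = 0.
Every clause now holds.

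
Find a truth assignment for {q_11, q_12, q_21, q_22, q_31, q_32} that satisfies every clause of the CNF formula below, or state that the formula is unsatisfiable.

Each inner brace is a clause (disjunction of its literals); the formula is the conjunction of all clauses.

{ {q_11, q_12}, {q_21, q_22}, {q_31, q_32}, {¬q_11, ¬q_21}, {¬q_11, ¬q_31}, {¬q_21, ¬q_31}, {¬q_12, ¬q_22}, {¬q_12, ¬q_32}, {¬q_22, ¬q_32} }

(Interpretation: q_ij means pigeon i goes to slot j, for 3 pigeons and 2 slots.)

Try q_11 = True.
From the singleton clause (¬q_21), q_21 = False.
From the singleton clause (q_22), q_22 = True.
From the singleton clause (¬q_31), q_31 = False.
From the singleton clause (q_32), q_32 = True.
But (¬q_32) is also a unit clause — contradiction.
Backtrack on q_11: now try q_11 = False.
From the singleton clause (q_12), q_12 = True.
From the singleton clause (¬q_22), q_22 = False.
From the singleton clause (q_21), q_21 = True.
From the singleton clause (¬q_31), q_31 = False.
From the singleton clause (q_32), q_32 = True.
But (¬q_32) is also a unit clause — contradiction.
Either choice for q_11 ends in contradiction.

UNSATISFIABLE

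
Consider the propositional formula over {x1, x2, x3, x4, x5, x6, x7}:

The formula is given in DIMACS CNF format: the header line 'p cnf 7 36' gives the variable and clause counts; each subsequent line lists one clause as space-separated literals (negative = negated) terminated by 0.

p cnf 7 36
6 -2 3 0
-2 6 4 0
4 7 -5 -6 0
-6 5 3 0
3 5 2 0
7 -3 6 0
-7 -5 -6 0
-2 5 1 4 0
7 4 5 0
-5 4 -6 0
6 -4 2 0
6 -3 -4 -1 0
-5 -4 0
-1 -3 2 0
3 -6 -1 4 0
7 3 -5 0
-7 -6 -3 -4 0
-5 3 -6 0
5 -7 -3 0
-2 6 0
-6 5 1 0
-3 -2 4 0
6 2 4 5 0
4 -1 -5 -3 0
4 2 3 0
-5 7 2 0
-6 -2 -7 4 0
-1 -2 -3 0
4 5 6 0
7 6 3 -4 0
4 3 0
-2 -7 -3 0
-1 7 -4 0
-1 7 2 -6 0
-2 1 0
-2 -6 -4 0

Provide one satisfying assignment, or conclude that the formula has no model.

Try x5 = True.
(¬x4) alone gives x4 = False.
(¬x6) alone gives x6 = False.
(¬x2) alone gives x2 = False.
(x3) alone gives x3 = True.
(x7) alone gives x7 = True.
(¬x1) alone gives x1 = False.
Every clause now holds.

x1: False; x2: False; x3: True; x4: False; x5: True; x6: False; x7: True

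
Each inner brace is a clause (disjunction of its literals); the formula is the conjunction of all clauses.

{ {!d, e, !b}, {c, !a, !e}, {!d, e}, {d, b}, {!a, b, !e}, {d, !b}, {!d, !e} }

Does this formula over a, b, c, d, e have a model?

Unsatisfiable

Branch on d: set d = false.
(b) alone gives b = true.
That conflicts with the unit clause (!b).
So d must be the other value — set d = true.
(e) alone gives e = true.
That conflicts with the unit clause (!e).
Neither d = true nor d = false works.
No assignment satisfies every clause.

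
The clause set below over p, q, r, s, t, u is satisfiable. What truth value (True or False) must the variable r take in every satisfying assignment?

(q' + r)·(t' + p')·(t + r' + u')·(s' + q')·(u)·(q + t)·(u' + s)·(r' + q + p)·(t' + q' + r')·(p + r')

Suppose r = 1.
(u) alone gives u = 1.
(t) alone gives t = 1.
(p') alone gives p = 0.
That conflicts with the unit clause (p).
So every satisfying assignment has r = False.

False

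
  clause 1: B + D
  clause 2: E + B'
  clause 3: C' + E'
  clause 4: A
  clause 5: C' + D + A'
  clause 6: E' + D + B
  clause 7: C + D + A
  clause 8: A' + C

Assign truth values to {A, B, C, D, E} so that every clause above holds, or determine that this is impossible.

A: 1; B: 0; C: 1; D: 1; E: 0

The clause (A) is unit, so A = 1.
The clause (C) is unit, so C = 1.
The clause (E') is unit, so E = 0.
The clause (B') is unit, so B = 0.
The clause (D) is unit, so D = 1.
Every clause now holds.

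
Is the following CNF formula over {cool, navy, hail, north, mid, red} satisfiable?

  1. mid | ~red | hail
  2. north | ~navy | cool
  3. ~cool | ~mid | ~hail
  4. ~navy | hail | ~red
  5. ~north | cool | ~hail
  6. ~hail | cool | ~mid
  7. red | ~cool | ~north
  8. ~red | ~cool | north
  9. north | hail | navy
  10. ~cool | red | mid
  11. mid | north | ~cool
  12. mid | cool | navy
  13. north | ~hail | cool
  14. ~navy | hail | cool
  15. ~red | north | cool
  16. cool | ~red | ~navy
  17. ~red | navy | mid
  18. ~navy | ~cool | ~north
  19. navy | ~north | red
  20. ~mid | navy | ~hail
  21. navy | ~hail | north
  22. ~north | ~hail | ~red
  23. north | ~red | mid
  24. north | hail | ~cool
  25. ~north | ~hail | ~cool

Case mid = 1:
Case cool = 0:
The clause (~hail) is unit, so hail = 0.
The clause (~navy) is unit, so navy = 0.
The clause (north) is unit, so north = 1.
The clause (red) is unit, so red = 1.
This assignment satisfies each clause.
A satisfying assignment: cool: 0; navy: 0; hail: 0; north: 1; mid: 1; red: 1.

Yes, satisfiable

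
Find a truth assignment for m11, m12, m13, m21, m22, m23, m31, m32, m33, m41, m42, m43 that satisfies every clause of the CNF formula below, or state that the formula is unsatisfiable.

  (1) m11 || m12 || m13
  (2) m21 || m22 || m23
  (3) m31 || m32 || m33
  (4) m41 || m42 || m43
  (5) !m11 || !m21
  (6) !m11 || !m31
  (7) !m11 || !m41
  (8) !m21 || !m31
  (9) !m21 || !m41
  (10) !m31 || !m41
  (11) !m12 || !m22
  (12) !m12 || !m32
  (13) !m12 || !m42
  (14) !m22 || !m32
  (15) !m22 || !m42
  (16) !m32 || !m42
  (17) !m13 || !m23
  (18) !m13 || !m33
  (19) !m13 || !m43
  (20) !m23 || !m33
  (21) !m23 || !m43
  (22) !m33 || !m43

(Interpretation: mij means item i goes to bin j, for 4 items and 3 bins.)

UNSATISFIABLE

Suppose m11 = false.
Suppose m12 = true.
(!m22) alone gives m22 = false.
(!m32) alone gives m32 = false.
(!m42) alone gives m42 = false.
Suppose m21 = true.
(!m31) alone gives m31 = false.
(m33) alone gives m33 = true.
(!m41) alone gives m41 = false.
(m43) alone gives m43 = true.
But (!m43) is also a unit clause — contradiction.
Undo m21 and try m21 = false.
(m23) alone gives m23 = true.
(!m13) alone gives m13 = false.
(!m33) alone gives m33 = false.
(m31) alone gives m31 = true.
(!m41) alone gives m41 = false.
(m43) alone gives m43 = true.
But (!m43) is also a unit clause — contradiction.
Either choice for m21 ends in contradiction.
Undo m12 and try m12 = false.
(m13) alone gives m13 = true.
(!m23) alone gives m23 = false.
(!m33) alone gives m33 = false.
(!m43) alone gives m43 = false.
Suppose m21 = true.
(!m31) alone gives m31 = false.
(m32) alone gives m32 = true.
(!m41) alone gives m41 = false.
(m42) alone gives m42 = true.
But (!m42) is also a unit clause — contradiction.
Undo m21 and try m21 = false.
(m22) alone gives m22 = true.
(!m32) alone gives m32 = false.
(m31) alone gives m31 = true.
(!m41) alone gives m41 = false.
(m42) alone gives m42 = true.
But (!m42) is also a unit clause — contradiction.
Either choice for m21 ends in contradiction.
Either choice for m12 ends in contradiction.
Undo m11 and try m11 = true.
(!m21) alone gives m21 = false.
(!m31) alone gives m31 = false.
(!m41) alone gives m41 = false.
Suppose m22 = true.
(!m12) alone gives m12 = false.
(!m32) alone gives m32 = false.
(m33) alone gives m33 = true.
(!m42) alone gives m42 = false.
(m43) alone gives m43 = true.
But (!m43) is also a unit clause — contradiction.
Undo m22 and try m22 = false.
(m23) alone gives m23 = true.
(!m13) alone gives m13 = false.
(!m33) alone gives m33 = false.
(m32) alone gives m32 = true.
(!m12) alone gives m12 = false.
(!m42) alone gives m42 = false.
(m43) alone gives m43 = true.
But (!m43) is also a unit clause — contradiction.
Either choice for m22 ends in contradiction.
Either choice for m11 ends in contradiction.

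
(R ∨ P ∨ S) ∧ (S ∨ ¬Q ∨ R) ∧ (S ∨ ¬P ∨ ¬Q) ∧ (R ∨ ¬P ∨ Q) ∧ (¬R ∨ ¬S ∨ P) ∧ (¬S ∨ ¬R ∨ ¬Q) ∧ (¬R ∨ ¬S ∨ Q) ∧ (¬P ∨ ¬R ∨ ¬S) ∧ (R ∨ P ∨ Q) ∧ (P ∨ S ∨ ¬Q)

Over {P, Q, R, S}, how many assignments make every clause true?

There are 2^4 = 16 truth assignments over (P, Q, R, S).
Split on Q. With Q = True, the clauses containing Q are satisfied and ¬Q drops from the rest; 2 of the 2^3 = 8 assignments to the other variables satisfy what remains.
With Q = False, by the same count on the reduced clause set, 2 assignments work.
Total: 2 + 2 = 4.

4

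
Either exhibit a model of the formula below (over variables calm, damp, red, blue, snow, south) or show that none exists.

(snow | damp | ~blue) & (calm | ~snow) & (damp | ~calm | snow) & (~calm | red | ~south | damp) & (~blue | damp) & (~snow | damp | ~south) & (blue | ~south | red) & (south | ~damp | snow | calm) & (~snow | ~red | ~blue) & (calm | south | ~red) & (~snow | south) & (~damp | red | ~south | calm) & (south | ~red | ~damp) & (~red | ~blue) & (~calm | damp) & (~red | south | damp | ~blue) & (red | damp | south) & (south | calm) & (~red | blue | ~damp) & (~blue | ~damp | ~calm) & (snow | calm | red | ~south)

calm ↦ 0; damp ↦ 0; red ↦ 1; blue ↦ 0; snow ↦ 0; south ↦ 1

Case calm = 0:
The clause (~snow) is unit, so snow = 0.
The clause (south) is unit, so south = 1.
The clause (red) is unit, so red = 1.
The clause (~blue) is unit, so blue = 0.
The clause (~damp) is unit, so damp = 0.
Every clause now holds.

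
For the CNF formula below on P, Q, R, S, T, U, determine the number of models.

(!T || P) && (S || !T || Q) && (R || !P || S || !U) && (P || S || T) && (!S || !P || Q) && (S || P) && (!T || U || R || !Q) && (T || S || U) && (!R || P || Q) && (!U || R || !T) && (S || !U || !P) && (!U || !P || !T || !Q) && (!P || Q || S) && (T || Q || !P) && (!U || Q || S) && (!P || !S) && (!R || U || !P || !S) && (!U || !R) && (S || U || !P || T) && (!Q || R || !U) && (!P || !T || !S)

5

There are 2^6 = 64 truth assignments over (P, Q, R, S, T, U).
Split on R. With R = true, the clauses containing R are satisfied and !R drops from the rest; 2 of the 2^5 = 32 assignments to the other variables satisfy what remains.
With R = false, by the same count on the reduced clause set, 3 assignments work.
Total: 2 + 3 = 5.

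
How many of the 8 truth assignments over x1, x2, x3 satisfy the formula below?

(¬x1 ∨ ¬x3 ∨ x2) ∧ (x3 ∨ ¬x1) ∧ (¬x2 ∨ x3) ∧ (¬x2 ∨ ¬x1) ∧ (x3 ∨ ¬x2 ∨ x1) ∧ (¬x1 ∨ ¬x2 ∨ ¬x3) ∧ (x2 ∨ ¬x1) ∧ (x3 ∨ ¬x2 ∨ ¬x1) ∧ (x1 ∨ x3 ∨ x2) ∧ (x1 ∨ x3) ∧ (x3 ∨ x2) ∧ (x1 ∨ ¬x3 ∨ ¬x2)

There are 2^3 = 8 truth assignments over (x1, x2, x3).
Check each against the 12 clauses (columns in the order x1, x2, x3):
  F F F  ✗ fails (x1 ∨ x3 ∨ x2)
  F F T  ✓ satisfies all
  F T F  ✗ fails (¬x2 ∨ x3)
  F T T  ✗ fails (x1 ∨ ¬x3 ∨ ¬x2)
  T F F  ✗ fails (x3 ∨ ¬x1)
  T F T  ✗ fails (¬x1 ∨ ¬x3 ∨ x2)
  T T F  ✗ fails (x3 ∨ ¬x1)
  T T T  ✗ fails (¬x2 ∨ ¬x1)
1 of the 8 rows is a model.

1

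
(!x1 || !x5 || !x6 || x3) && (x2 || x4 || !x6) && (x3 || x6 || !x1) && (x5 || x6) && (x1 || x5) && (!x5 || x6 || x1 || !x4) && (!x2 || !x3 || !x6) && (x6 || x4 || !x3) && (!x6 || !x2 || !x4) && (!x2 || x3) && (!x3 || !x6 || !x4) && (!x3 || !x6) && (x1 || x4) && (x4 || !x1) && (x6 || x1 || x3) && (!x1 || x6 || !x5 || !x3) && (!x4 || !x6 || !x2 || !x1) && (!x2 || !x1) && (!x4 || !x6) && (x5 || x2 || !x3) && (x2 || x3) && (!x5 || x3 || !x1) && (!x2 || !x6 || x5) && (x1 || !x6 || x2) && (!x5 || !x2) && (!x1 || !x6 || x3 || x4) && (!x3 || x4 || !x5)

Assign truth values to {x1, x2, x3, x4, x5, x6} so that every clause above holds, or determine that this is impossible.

UNSATISFIABLE

Try x5 = true.
Unit clause (!x2) forces x2 = false.
Unit clause (x3) forces x3 = true.
Unit clause (!x6) forces x6 = false.
Unit clause (x4) forces x4 = true.
Unit clause (x1) forces x1 = true.
But (!x1) is also a unit clause — contradiction.
That branch fails; take x5 = false instead.
Unit clause (x6) forces x6 = true.
Unit clause (x1) forces x1 = true.
Unit clause (!x3) forces x3 = false.
Unit clause (!x2) forces x2 = false.
But (x2) is also a unit clause — contradiction.
Both values of x5 lead to a conflict.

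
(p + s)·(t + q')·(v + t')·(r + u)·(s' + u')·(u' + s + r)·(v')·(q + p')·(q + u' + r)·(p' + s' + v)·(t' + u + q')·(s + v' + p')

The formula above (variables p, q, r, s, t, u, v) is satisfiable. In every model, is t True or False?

Suppose t = 1.
The clause (v) is unit, so v = 1.
But (v') is also a unit clause — contradiction.
So every satisfying assignment has t = False.

False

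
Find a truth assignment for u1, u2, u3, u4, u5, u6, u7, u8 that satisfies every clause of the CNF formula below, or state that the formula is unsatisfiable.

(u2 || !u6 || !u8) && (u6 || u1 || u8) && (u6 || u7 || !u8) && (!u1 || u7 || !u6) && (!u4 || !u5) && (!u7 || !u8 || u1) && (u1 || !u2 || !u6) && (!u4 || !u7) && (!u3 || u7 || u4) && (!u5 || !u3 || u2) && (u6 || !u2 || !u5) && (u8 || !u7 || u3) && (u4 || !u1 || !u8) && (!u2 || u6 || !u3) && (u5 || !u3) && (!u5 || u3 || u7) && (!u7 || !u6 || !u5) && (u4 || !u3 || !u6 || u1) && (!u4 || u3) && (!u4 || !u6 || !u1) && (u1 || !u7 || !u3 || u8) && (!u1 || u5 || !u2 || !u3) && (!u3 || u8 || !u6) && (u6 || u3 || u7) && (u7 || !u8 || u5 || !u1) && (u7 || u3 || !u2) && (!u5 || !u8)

Case u4 = false:
Case u3 = false:
Case u8 = false:
The clause (!u7) is unit, so u7 = false.
The clause (!u5) is unit, so u5 = false.
The clause (u6) is unit, so u6 = true.
The clause (!u1) is unit, so u1 = false.
The clause (!u2) is unit, so u2 = false.
This assignment satisfies each clause.

u1=false, u2=false, u3=false, u4=false, u5=false, u6=true, u7=false, u8=false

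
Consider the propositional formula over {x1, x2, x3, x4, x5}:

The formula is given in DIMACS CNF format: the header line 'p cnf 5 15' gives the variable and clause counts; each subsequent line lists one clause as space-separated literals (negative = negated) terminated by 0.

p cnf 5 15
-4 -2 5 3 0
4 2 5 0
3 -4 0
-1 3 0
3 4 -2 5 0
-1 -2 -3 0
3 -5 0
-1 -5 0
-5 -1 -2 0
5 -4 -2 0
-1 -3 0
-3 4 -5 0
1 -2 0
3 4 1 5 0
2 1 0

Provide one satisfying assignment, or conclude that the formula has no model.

Suppose x3 = True.
From the singleton clause (¬x1), x1 = False.
From the singleton clause (¬x2), x2 = False.
That conflicts with the unit clause (x2).
Backtrack on x3: now try x3 = False.
From the singleton clause (¬x4), x4 = False.
From the singleton clause (¬x1), x1 = False.
From the singleton clause (¬x5), x5 = False.
That conflicts with the unit clause (x5).
Both values of x3 lead to a conflict.

UNSATISFIABLE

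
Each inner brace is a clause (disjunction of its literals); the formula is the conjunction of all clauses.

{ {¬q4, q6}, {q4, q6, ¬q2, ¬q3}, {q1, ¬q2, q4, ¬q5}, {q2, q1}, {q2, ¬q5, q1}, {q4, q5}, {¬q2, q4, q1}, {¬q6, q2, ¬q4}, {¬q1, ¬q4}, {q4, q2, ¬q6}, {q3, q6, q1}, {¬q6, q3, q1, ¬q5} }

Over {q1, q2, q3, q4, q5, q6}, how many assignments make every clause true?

8

There are 2^6 = 64 truth assignments over (q1, q2, q3, q4, q5, q6).
Split on q6. With q6 = True, the clauses containing q6 are satisfied and ¬q6 drops from the rest; 5 of the 2^5 = 32 assignments to the other variables satisfy what remains.
With q6 = False, by the same count on the reduced clause set, 3 assignments work.
(One model: q1=F, q2=T, q3=F, q4=T, q5=F, q6=T.)
Total: 5 + 3 = 8.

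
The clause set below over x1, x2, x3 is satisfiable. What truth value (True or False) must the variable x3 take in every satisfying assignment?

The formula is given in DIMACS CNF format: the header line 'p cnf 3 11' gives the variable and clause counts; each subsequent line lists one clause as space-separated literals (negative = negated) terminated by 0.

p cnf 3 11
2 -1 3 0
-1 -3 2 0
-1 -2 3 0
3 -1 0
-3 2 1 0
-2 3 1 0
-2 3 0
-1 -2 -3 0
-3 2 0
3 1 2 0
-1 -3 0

True

Suppose x3 = False.
From the singleton clause (¬x1), x1 = False.
From the singleton clause (¬x2), x2 = False.
Now (x2) is unsatisfied and unit — conflict.
So every satisfying assignment has x3 = True.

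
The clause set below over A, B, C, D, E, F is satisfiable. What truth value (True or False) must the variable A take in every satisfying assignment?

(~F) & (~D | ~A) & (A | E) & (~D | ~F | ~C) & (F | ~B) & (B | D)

False

Suppose A = 1.
Unit clause (~F) forces F = 0.
Unit clause (~D) forces D = 0.
Unit clause (~B) forces B = 0.
Now (B) is unsatisfied and unit — conflict.
So every satisfying assignment has A = False.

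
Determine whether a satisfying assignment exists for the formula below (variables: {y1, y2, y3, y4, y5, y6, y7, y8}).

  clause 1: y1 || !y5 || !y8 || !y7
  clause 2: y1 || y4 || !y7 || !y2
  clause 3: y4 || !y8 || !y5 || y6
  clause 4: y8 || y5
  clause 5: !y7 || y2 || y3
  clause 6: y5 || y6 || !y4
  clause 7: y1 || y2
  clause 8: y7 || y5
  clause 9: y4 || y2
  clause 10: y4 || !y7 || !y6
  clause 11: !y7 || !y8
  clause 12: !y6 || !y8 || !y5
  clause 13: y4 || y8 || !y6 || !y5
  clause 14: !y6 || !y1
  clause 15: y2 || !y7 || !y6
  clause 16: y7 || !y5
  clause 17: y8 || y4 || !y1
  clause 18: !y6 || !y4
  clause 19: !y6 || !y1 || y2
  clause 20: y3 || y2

Suppose y8 = false.
Unit clause (y5) forces y5 = true.
Unit clause (y7) forces y7 = true.
Suppose y2 = false.
Unit clause (y3) forces y3 = true.
Unit clause (y1) forces y1 = true.
Unit clause (y4) forces y4 = true.
Unit clause (!y6) forces y6 = false.
Every clause now holds.
A satisfying assignment: y1 ↦ true,  y2 ↦ false,  y3 ↦ true,  y4 ↦ true,  y5 ↦ true,  y6 ↦ false,  y7 ↦ true,  y8 ↦ false.

Satisfiable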